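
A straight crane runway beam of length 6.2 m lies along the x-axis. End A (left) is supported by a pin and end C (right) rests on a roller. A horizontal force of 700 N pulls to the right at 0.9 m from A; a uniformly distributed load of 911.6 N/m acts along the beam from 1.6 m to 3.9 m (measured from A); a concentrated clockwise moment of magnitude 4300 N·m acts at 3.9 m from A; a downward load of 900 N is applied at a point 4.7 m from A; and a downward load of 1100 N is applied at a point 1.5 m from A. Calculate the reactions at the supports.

Resultant of the distributed load: 911.6 × 2.3 = 2096.68 N at 2.75 m from A.
Moments about A: C_y·6.2 − (911.6·2.3)·2.75 − 4300 − 900·4.7 − 1100·1.5 = 0 → C_y = 15945.87/6.2 = 2571.91 ≈ 2572 N.
ΣF_y = 0: A_y + 2571.91 − 911.6·2.3 − 900 − 1100 = 0 → A_y = 1525 N.
ΣF_x = 0: A_x + 700 = 0 → A_x = -700.0 N.

A_x = -700.0 N, A_y = 1525 N, C_y = 2572 N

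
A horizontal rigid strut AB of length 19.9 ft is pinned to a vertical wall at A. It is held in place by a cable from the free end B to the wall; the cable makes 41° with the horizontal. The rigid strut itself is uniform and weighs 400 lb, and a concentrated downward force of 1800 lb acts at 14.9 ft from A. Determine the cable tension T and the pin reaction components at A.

ΣM about A: T·sin41°·19.9 − 400·9.95 − 1800·14.9 = 0 → T = 30800/(19.9·0.656059) = 2359.15 ≈ 2359 lb.
ΣF_x = 0: A_x − T·cos41° = 0 → A_x = 2359.15 × 0.75471 = 1780 lb.
ΣF_y = 0: A_y + T·sin41° − 400 − 1800 = 0 → A_y = 2200 − 2359.15 × 0.656059 = 652.3 lb.

T = 2359 lb, A_x = 1780 lb, A_y = 652.3 lb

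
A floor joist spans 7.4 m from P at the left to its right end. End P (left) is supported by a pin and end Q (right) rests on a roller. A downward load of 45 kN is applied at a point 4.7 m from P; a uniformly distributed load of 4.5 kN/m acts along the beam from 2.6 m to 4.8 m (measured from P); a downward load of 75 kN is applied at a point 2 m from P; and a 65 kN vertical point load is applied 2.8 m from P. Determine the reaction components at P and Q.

Resultant of the distributed load: 4.5 × 2.2 = 9.9 kN at 3.7 m from P.
Moments about P: Q_y·7.4 − 45·4.7 − (4.5·2.2)·3.7 − 75·2 − 65·2.8 = 0 → Q_y = 580.13/7.4 = 78.3959 ≈ 78.40 kN.
ΣF_y = 0: P_y + 78.3959 − 45 − 4.5·2.2 − 75 − 65 = 0 → P_y = 116.5 kN.
ΣF_x = 0: no horizontal applied forces, so P_x = 0.

P_x = 0, P_y = 116.5 kN, Q_y = 78.40 kN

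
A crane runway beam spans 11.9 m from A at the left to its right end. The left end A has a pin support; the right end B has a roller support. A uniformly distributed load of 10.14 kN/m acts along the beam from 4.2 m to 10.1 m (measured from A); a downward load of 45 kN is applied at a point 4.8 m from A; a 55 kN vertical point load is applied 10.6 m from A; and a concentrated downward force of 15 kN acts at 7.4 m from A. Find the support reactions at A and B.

Resultant of the distributed load: 10.14 × 5.9 = 59.826 kN at 7.15 m from A.
Taking moments about A: B_y·11.9 − (10.14·5.9)·7.15 − 45·4.8 − 55·10.6 − 15·7.4 = 0 → B_y = 1337.7559/11.9 = 112.416 ≈ 112.4 kN.
ΣF_y = 0: A_y + 112.416 − 10.14·5.9 − 45 − 55 − 15 = 0 → A_y = 62.41 kN.
ΣF_x = 0: no horizontal applied forces, so A_x = 0.

A_x = 0, A_y = 62.41 kN, B_y = 112.4 kN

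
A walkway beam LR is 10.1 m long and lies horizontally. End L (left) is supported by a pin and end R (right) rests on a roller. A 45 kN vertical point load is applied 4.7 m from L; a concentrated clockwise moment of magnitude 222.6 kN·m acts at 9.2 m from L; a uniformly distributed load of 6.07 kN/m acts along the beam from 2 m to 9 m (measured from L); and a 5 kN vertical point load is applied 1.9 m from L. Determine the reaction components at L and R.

Resultant of the distributed load: 6.07 × 7 = 42.49 kN at 5.5 m from L.
ΣM about L: R_y·10.1 − 45·4.7 − 222.6 − (6.07·7)·5.5 − 5·1.9 = 0 → R_y = 677.295/10.1 = 67.0589 ≈ 67.06 kN.
ΣF_y = 0: L_y + 67.0589 − 45 − 6.07·7 − 5 = 0 → L_y = 25.43 kN.
ΣF_x = 0: no horizontal applied forces, so L_x = 0.

L_x = 0, L_y = 25.43 kN, R_y = 67.06 kN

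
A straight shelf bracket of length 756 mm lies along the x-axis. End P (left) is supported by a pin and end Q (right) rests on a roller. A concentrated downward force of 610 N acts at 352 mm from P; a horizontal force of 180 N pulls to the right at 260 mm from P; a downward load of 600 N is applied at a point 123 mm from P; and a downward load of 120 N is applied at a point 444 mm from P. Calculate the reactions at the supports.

Moments about P: Q_y·756 − 610·352 − 600·123 − 120·444 = 0 → Q_y = 341800/756 = 452.116 ≈ 452.1 N.
ΣF_y = 0: P_y + 452.116 − 610 − 600 − 120 = 0 → P_y = 877.9 N.
ΣF_x = 0: P_x + 180 = 0 → P_x = -180.0 N.

P_x = -180.0 N, P_y = 877.9 N, Q_y = 452.1 N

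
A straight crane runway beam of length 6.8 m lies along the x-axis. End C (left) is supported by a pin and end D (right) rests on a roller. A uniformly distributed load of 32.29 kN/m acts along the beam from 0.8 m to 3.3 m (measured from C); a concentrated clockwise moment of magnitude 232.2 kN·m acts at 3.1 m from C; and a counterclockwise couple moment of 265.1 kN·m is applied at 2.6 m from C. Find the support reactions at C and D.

Resultant of the distributed load: 32.29 × 2.5 = 80.725 kN at 2.05 m from C.
Taking moments about C: D_y·6.8 − (32.29·2.5)·2.05 − 232.2 + 265.1 = 0 → D_y = 132.58625/6.8 = 19.498 ≈ 19.50 kN.
ΣF_y = 0: C_y + 19.498 − 32.29·2.5 = 0 → C_y = 61.23 kN.
ΣF_x = 0: no horizontal applied forces, so C_x = 0.

C_x = 0, C_y = 61.23 kN, D_y = 19.50 kN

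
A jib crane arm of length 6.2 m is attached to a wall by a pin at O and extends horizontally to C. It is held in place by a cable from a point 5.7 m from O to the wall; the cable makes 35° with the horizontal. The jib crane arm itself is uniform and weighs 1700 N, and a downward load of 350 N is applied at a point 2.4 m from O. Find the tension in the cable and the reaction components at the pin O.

T = 1869 N, O_x = 1531 N, O_y = 978.1 N

ΣM about O: T·sin35°·5.7 − 1700·3.1 − 350·2.4 = 0 → T = 6110/(5.7·0.573576) = 1868.85 ≈ 1869 N.
ΣF_x = 0: O_x − T·cos35° = 0 → O_x = 1868.85 × 0.819152 = 1531 N.
ΣF_y = 0: O_y + T·sin35° − 1700 − 350 = 0 → O_y = 2050 − 1868.85 × 0.573576 = 978.1 N.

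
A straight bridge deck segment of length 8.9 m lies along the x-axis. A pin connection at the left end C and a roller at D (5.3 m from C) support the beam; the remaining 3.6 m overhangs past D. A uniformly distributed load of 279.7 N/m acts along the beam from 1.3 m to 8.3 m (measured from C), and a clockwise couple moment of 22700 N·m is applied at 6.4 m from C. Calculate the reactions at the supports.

Resultant of the distributed load: 279.7 × 7 = 1957.9 N at 4.8 m from C.
Moments about C: D_y·5.3 − (279.7·7)·4.8 − 22700 = 0 → D_y = 32097.92/5.3 = 6056.21 ≈ 6056 N.
ΣF_y = 0: C_y + 6056.21 − 279.7·7 = 0 → C_y = -4098 N.
ΣF_x = 0: no horizontal applied forces, so C_x = 0.

C_x = 0, C_y = -4098 N, D_y = 6056 N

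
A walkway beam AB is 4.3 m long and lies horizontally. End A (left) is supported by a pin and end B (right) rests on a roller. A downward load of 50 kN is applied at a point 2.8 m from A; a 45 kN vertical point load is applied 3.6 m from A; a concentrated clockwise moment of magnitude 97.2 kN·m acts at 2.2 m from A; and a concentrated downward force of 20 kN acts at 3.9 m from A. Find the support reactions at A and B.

Taking moments about A: B_y·4.3 − 50·2.8 − 45·3.6 − 97.2 − 20·3.9 = 0 → B_y = 477.2/4.3 = 110.977 ≈ 111.0 kN.
ΣF_y = 0: A_y + 110.977 − 50 − 45 − 20 = 0 → A_y = 4.023 kN.
ΣF_x = 0: no horizontal applied forces, so A_x = 0.

A_x = 0, A_y = 4.023 kN, B_y = 111.0 kN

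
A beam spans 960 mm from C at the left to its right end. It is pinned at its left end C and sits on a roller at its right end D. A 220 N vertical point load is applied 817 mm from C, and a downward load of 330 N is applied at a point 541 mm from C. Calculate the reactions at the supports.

Moments about C: D_y·960 − 220·817 − 330·541 = 0 → D_y = 358270/960 = 373.198 ≈ 373.2 N.
ΣF_y = 0: C_y + 373.198 − 220 − 330 = 0 → C_y = 176.8 N.
ΣF_x = 0: no horizontal applied forces, so C_x = 0.

C_x = 0, C_y = 176.8 N, D_y = 373.2 N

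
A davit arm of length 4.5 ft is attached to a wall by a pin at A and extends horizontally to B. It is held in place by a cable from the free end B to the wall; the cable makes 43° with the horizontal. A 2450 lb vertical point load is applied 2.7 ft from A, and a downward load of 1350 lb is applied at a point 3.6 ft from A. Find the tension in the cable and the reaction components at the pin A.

ΣM about A: T·sin43°·4.5 − 2450·2.7 − 1350·3.6 = 0 → T = 11475/(4.5·0.681998) = 3739.01 ≈ 3739 lb.
ΣF_x = 0: A_x − T·cos43° = 0 → A_x = 3739.01 × 0.731354 = 2735 lb.
ΣF_y = 0: A_y + T·sin43° − 2450 − 1350 = 0 → A_y = 3800 − 3739.01 × 0.681998 = 1250 lb.

T = 3739 lb, A_x = 2735 lb, A_y = 1250 lb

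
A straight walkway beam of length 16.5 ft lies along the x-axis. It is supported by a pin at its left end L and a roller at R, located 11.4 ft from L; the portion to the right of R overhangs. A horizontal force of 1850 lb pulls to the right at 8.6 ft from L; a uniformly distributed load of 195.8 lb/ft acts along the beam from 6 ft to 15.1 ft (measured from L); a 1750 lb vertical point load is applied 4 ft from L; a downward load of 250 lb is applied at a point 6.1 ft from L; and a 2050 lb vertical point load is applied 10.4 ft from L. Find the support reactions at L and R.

L_x = -1850 lb, L_y = 1565 lb, R_y = 4267 lb

Resultant of the distributed load: 195.8 × 9.1 = 1781.78 lb at 10.55 ft from L.
Moments about L: R_y·11.4 − (195.8·9.1)·10.55 − 1750·4 − 250·6.1 − 2050·10.4 = 0 → R_y = 48642.779/11.4 = 4266.91 ≈ 4267 lb.
ΣF_y = 0: L_y + 4266.91 − 195.8·9.1 − 1750 − 250 − 2050 = 0 → L_y = 1565 lb.
ΣF_x = 0: L_x + 1850 = 0 → L_x = -1850 lb.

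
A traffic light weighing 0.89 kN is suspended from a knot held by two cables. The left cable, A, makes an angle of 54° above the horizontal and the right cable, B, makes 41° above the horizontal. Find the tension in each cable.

T_A = 0.6743 kN, T_B = 0.5251 kN

ΣF_x = 0: −T_A·cos54° + T_B·cos41° = 0 → T_B = 0.778823·T_A.
ΣF_y = 0: T_A·sin54° + T_B·sin41° = 0.89.
Substitute: T_A·(0.809017 + 0.778823·0.656059) = 0.89 → T_A = 0.674257 ≈ 0.6743 kN.
Then T_B = 0.778823 × 0.674257 = 0.5251 kN.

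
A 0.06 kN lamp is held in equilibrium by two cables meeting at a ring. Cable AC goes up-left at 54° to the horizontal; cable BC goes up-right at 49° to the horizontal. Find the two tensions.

T_AC = 0.04040 kN, T_BC = 0.03619 kN

ΣF_x = 0: −T_AC·cos54° + T_BC·cos49° = 0 → T_BC = 0.895933·T_AC.
ΣF_y = 0: T_AC·sin54° + T_BC·sin49° = 0.06.
Substitute: T_AC·(0.809017 + 0.895933·0.75471) = 0.06 → T_AC = 0.040399 ≈ 0.04040 kN.
Then T_BC = 0.895933 × 0.040399 = 0.03619 kN.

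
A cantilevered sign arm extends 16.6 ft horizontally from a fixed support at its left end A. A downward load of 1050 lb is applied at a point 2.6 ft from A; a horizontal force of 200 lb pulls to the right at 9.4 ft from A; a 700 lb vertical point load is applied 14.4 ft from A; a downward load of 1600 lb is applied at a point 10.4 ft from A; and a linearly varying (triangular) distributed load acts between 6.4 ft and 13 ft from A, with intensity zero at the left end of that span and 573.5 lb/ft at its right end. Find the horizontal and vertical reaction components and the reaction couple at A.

Resultant of the triangular load: ½ × 573.5 × 6.6 = 1892.55 lb, acting at 10.8 ft from A (one-third of the span from the peak).
ΣF_x = 0: A_x + 200 = 0 → A_x = -200.0 lb.
ΣF_y = 0: A_y − 1050 − 700 − 1600 − ½·573.5·6.6 = 0 → A_y = 5243 lb.
ΣM about A: M_A − 1050·2.6 − 700·14.4 − 1600·10.4 − (½·573.5·6.6)·10.8 = 0 → M_A = 49890 lb·ft.

A_x = -200.0 lb, A_y = 5243 lb, M_A = 49890 lb·ft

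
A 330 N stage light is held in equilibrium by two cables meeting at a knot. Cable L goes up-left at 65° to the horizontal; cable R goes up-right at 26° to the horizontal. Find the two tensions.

ΣF_x = 0: −T_L·cos65° + T_R·cos26° = 0 → T_R = 0.470206·T_L.
ΣF_y = 0: T_L·sin65° + T_R·sin26° = 330.
Substitute: T_L·(0.906308 + 0.470206·0.438371) = 330 → T_L = 296.647 ≈ 296.6 N.
Then T_R = 0.470206 × 296.647 = 139.5 N.

T_L = 296.6 N, T_R = 139.5 N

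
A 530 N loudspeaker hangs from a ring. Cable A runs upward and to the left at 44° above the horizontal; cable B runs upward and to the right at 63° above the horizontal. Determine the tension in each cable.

ΣF_x = 0: −T_A·cos44° + T_B·cos63° = 0 → T_B = 1.58448·T_A.
ΣF_y = 0: T_A·sin44° + T_B·sin63° = 530.
Substitute: T_A·(0.694658 + 1.58448·0.891007) = 530 → T_A = 251.609 ≈ 251.6 N.
Then T_B = 1.58448 × 251.609 = 398.7 N.

T_A = 251.6 N, T_B = 398.7 N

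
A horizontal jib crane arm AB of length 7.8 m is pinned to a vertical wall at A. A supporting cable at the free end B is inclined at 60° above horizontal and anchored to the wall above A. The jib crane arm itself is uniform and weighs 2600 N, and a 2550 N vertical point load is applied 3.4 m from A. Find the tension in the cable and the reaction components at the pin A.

T = 2785 N, A_x = 1392 N, A_y = 2738 N

ΣM about A: T·sin60°·7.8 − 2600·3.9 − 2550·3.4 = 0 → T = 18810/(7.8·0.866025) = 2784.61 ≈ 2785 N.
ΣF_x = 0: A_x − T·cos60° = 0 → A_x = 2784.61 × 0.5 = 1392 N.
ΣF_y = 0: A_y + T·sin60° − 2600 − 2550 = 0 → A_y = 5150 − 2784.61 × 0.866025 = 2738 N.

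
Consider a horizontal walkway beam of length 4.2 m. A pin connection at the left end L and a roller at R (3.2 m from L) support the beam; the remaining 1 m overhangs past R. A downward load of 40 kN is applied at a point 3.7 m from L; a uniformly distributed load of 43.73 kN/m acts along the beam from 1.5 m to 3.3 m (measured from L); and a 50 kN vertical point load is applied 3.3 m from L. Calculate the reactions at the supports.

Resultant of the distributed load: 43.73 × 1.8 = 78.714 kN at 2.4 m from L.
Taking moments about L: R_y·3.2 − 40·3.7 − (43.73·1.8)·2.4 − 50·3.3 = 0 → R_y = 501.9136/3.2 = 156.848 ≈ 156.8 kN.
ΣF_y = 0: L_y + 156.848 − 40 − 43.73·1.8 − 50 = 0 → L_y = 11.87 kN.
ΣF_x = 0: no horizontal applied forces, so L_x = 0.

L_x = 0, L_y = 11.87 kN, R_y = 156.8 kN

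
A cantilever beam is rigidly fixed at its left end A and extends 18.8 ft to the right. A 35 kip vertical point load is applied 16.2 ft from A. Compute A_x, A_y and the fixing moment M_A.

ΣF_x = 0: A_x = 0.
ΣF_y = 0: A_y − 35 = 0 → A_y = 35.00 kip.
ΣM about A: M_A − 35·16.2 = 0 → M_A = 567.0 kip·ft.

A_x = 0, A_y = 35.00 kip, M_A = 567.0 kip·ft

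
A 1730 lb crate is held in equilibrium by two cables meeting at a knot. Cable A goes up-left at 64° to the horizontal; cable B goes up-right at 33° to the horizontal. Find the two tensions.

ΣF_x = 0: −T_A·cos64° + T_B·cos33° = 0 → T_B = 0.522698·T_A.
ΣF_y = 0: T_A·sin64° + T_B·sin33° = 1730.
Substitute: T_A·(0.898794 + 0.522698·0.544639) = 1730 → T_A = 1461.8 ≈ 1462 lb.
Then T_B = 0.522698 × 1461.8 = 764.1 lb.

T_A = 1462 lb, T_B = 764.1 lb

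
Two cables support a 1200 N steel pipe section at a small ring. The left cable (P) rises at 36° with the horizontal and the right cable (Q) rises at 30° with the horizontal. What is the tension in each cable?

ΣF_x = 0: −T_P·cos36° + T_Q·cos30° = 0 → T_Q = 0.934172·T_P.
ΣF_y = 0: T_P·sin36° + T_Q·sin30° = 1200.
Substitute: T_P·(0.587785 + 0.934172·0.5) = 1200 → T_P = 1137.58 ≈ 1138 N.
Then T_Q = 0.934172 × 1137.58 = 1063 N.

T_P = 1138 N, T_Q = 1063 N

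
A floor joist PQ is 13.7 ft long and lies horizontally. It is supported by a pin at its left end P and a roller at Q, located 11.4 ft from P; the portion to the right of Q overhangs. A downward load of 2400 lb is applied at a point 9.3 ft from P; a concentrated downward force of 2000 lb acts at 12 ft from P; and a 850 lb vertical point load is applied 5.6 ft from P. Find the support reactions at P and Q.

P_x = 0, P_y = 769.3 lb, Q_y = 4481 lb

Taking moments about P: Q_y·11.4 − 2400·9.3 − 2000·12 − 850·5.6 = 0 → Q_y = 51080/11.4 = 4480.7 ≈ 4481 lb.
ΣF_y = 0: P_y + 4480.7 − 2400 − 2000 − 850 = 0 → P_y = 769.3 lb.
ΣF_x = 0: no horizontal applied forces, so P_x = 0.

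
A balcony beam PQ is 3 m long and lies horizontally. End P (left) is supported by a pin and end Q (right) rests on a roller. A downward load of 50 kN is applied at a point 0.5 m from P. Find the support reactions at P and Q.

Taking moments about P: Q_y·3 − 50·0.5 = 0 → Q_y = 25/3 = 8.33333 ≈ 8.333 kN.
ΣF_y = 0: P_y + 8.33333 − 50 = 0 → P_y = 41.67 kN.
ΣF_x = 0: no horizontal applied forces, so P_x = 0.

P_x = 0, P_y = 41.67 kN, Q_y = 8.333 kN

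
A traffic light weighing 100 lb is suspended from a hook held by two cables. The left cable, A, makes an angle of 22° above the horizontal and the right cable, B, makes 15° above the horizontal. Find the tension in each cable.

T_A = 160.5 lb, T_B = 154.1 lb

ΣF_x = 0: −T_A·cos22° + T_B·cos15° = 0 → T_B = 0.959891·T_A.
ΣF_y = 0: T_A·sin22° + T_B·sin15° = 100.
Substitute: T_A·(0.374607 + 0.959891·0.258819) = 100 → T_A = 160.502 ≈ 160.5 lb.
Then T_B = 0.959891 × 160.502 = 154.1 lb.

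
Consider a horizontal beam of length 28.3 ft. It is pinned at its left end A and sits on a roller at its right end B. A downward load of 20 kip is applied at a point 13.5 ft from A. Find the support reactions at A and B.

Moments about A: B_y·28.3 − 20·13.5 = 0 → B_y = 270/28.3 = 9.54064 ≈ 9.541 kip.
ΣF_y = 0: A_y + 9.54064 − 20 = 0 → A_y = 10.46 kip.
ΣF_x = 0: no horizontal applied forces, so A_x = 0.

A_x = 0, A_y = 10.46 kip, B_y = 9.541 kip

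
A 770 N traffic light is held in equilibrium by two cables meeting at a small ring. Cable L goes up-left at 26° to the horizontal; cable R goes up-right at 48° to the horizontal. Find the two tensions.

T_L = 536.0 N, T_R = 720.0 N

ΣF_x = 0: −T_L·cos26° + T_R·cos48° = 0 → T_R = 1.34323·T_L.
ΣF_y = 0: T_L·sin26° + T_R·sin48° = 770.
Substitute: T_L·(0.438371 + 1.34323·0.743145) = 770 → T_L = 535.993 ≈ 536.0 N.
Then T_R = 1.34323 × 535.993 = 720.0 N.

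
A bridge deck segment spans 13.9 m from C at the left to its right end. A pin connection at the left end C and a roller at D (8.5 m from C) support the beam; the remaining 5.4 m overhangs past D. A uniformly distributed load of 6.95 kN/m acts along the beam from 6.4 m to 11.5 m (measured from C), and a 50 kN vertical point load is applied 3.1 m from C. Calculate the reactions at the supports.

C_x = 0, C_y = 29.89 kN, D_y = 55.56 kN

Resultant of the distributed load: 6.95 × 5.1 = 35.445 kN at 8.95 m from C.
Taking moments about C: D_y·8.5 − (6.95·5.1)·8.95 − 50·3.1 = 0 → D_y = 472.23275/8.5 = 55.5568 ≈ 55.56 kN.
ΣF_y = 0: C_y + 55.5568 − 6.95·5.1 − 50 = 0 → C_y = 29.89 kN.
ΣF_x = 0: no horizontal applied forces, so C_x = 0.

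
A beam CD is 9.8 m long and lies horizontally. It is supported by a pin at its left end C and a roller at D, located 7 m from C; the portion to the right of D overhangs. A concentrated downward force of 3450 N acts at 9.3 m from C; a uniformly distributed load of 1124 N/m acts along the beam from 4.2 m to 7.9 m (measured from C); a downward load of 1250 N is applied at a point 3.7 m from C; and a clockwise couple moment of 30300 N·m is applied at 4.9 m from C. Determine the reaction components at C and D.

C_x = 0, C_y = -4308 N, D_y = 13170 N

Resultant of the distributed load: 1124 × 3.7 = 4158.8 N at 6.05 m from C.
ΣM about C: D_y·7 − 3450·9.3 − (1124·3.7)·6.05 − 1250·3.7 − 30300 = 0 → D_y = 92170.74/7 = 13167.2 ≈ 13170 N.
ΣF_y = 0: C_y + 13167.2 − 3450 − 1124·3.7 − 1250 = 0 → C_y = -4308 N.
ΣF_x = 0: no horizontal applied forces, so C_x = 0.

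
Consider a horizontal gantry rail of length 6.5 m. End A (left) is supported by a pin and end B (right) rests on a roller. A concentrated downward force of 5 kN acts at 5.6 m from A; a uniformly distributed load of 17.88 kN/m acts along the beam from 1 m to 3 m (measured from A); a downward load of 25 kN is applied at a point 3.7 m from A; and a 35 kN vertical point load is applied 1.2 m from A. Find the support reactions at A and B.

Resultant of the distributed load: 17.88 × 2 = 35.76 kN at 2 m from A.
Taking moments about A: B_y·6.5 − 5·5.6 − (17.88·2)·2 − 25·3.7 − 35·1.2 = 0 → B_y = 234.02/6.5 = 36.0031 ≈ 36.00 kN.
ΣF_y = 0: A_y + 36.0031 − 5 − 17.88·2 − 25 − 35 = 0 → A_y = 64.76 kN.
ΣF_x = 0: no horizontal applied forces, so A_x = 0.

A_x = 0, A_y = 64.76 kN, B_y = 36.00 kN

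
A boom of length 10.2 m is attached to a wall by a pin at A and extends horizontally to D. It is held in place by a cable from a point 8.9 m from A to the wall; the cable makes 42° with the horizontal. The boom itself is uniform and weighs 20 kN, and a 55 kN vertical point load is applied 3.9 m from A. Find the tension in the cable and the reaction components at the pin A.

T = 53.15 kN, A_x = 39.50 kN, A_y = 39.44 kN

ΣM about A: T·sin42°·8.9 − 20·5.1 − 55·3.9 = 0 → T = 316.5/(8.9·0.669131) = 53.1462 ≈ 53.15 kN.
ΣF_x = 0: A_x − T·cos42° = 0 → A_x = 53.1462 × 0.743145 = 39.50 kN.
ΣF_y = 0: A_y + T·sin42° − 20 − 55 = 0 → A_y = 75 − 53.1462 × 0.669131 = 39.44 kN.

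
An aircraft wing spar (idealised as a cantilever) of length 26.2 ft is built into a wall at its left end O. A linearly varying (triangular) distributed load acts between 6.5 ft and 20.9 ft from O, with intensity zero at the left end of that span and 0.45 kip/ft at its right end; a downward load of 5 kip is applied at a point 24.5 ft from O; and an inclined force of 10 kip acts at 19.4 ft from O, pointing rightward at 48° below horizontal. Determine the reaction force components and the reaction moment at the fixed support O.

Resultant of the triangular load: ½ × 0.45 × 14.4 = 3.24 kip, acting at 16.1 ft from O (one-third of the span from the peak).
ΣF_x = 0: O_x + 10·cos48° = 0 → O_x = -6.691 kip.
ΣF_y = 0: O_y − ½·0.45·14.4 − 5 − 10·sin48° = 0 → O_y = 15.67 kip.
ΣM about O: M_O − (½·0.45·14.4)·16.1 − 5·24.5 − 10·sin48°·19.4 = 0 → M_O = 318.8 kip·ft.

O_x = -6.691 kip, O_y = 15.67 kip, M_O = 318.8 kip·ft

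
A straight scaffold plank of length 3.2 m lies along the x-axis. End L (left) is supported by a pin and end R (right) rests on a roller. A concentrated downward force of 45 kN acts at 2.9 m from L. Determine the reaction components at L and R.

ΣM about L: R_y·3.2 − 45·2.9 = 0 → R_y = 130.5/3.2 = 40.7812 ≈ 40.78 kN.
ΣF_y = 0: L_y + 40.7812 − 45 = 0 → L_y = 4.219 kN.
ΣF_x = 0: no horizontal applied forces, so L_x = 0.

L_x = 0, L_y = 4.219 kN, R_y = 40.78 kN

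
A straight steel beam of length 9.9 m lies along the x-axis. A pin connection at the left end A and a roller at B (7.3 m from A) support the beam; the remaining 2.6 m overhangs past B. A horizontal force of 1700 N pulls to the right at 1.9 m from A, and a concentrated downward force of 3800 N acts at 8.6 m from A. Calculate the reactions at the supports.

A_x = -1700 N, A_y = -676.7 N, B_y = 4477 N

Taking moments about A: B_y·7.3 − 3800·8.6 = 0 → B_y = 32680/7.3 = 4476.71 ≈ 4477 N.
ΣF_y = 0: A_y + 4476.71 − 3800 = 0 → A_y = -676.7 N.
ΣF_x = 0: A_x + 1700 = 0 → A_x = -1700 N.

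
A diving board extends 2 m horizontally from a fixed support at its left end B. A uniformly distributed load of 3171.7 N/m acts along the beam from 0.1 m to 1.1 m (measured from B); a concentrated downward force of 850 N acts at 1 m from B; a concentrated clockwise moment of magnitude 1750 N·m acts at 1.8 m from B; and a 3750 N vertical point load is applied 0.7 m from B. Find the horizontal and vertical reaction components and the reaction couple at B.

B_x = 0, B_y = 7772 N, M_B = 7128 N·m

Resultant of the distributed load: 3171.7 × 1 = 3171.7 N at 0.6 m from B.
ΣF_x = 0: B_x = 0.
ΣF_y = 0: B_y − 3171.7·1 − 850 − 3750 = 0 → B_y = 7772 N.
ΣM about B: M_B − (3171.7·1)·0.6 − 850·1 − 1750 − 3750·0.7 = 0 → M_B = 7128 N·m.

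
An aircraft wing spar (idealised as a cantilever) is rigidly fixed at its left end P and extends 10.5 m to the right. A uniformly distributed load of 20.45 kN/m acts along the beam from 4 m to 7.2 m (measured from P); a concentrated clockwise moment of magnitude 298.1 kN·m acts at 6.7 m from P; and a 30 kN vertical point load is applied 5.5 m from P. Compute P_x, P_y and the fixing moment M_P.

Resultant of the distributed load: 20.45 × 3.2 = 65.44 kN at 5.6 m from P.
ΣF_x = 0: P_x = 0.
ΣF_y = 0: P_y − 20.45·3.2 − 30 = 0 → P_y = 95.44 kN.
ΣM about P: M_P − (20.45·3.2)·5.6 − 298.1 − 30·5.5 = 0 → M_P = 829.6 kN·m.

P_x = 0, P_y = 95.44 kN, M_P = 829.6 kN·m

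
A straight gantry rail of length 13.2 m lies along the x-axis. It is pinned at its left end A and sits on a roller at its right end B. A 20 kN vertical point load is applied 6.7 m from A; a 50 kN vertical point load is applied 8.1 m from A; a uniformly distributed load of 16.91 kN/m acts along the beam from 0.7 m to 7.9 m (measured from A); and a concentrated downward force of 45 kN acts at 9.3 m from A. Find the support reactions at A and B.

Resultant of the distributed load: 16.91 × 7.2 = 121.752 kN at 4.3 m from A.
Moments about A: B_y·13.2 − 20·6.7 − 50·8.1 − (16.91·7.2)·4.3 − 45·9.3 = 0 → B_y = 1481.0336/13.2 = 112.2 kN.
ΣF_y = 0: A_y + 112.2 − 20 − 50 − 16.91·7.2 − 45 = 0 → A_y = 124.6 kN.
ΣF_x = 0: no horizontal applied forces, so A_x = 0.

A_x = 0, A_y = 124.6 kN, B_y = 112.2 kN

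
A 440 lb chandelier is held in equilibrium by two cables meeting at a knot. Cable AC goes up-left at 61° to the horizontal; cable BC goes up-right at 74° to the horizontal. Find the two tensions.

ΣF_x = 0: −T_AC·cos61° + T_BC·cos74° = 0 → T_BC = 1.75887·T_AC.
ΣF_y = 0: T_AC·sin61° + T_BC·sin74° = 440.
Substitute: T_AC·(0.87462 + 1.75887·0.961262) = 440 → T_AC = 171.516 ≈ 171.5 lb.
Then T_BC = 1.75887 × 171.516 = 301.7 lb.

T_AC = 171.5 lb, T_BC = 301.7 lb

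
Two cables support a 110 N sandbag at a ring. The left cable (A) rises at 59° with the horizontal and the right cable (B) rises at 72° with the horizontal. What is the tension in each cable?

ΣF_x = 0: −T_A·cos59° + T_B·cos72° = 0 → T_B = 1.6667·T_A.
ΣF_y = 0: T_A·sin59° + T_B·sin72° = 110.
Substitute: T_A·(0.857167 + 1.6667·0.951057) = 110 → T_A = 45.0396 ≈ 45.04 N.
Then T_B = 1.6667 × 45.0396 = 75.07 N.

T_A = 45.04 N, T_B = 75.07 N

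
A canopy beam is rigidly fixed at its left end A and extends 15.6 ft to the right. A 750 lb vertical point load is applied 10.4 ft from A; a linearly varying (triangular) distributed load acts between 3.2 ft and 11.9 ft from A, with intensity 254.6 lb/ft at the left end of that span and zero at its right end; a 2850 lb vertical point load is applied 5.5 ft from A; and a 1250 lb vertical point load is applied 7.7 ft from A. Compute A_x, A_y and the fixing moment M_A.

Resultant of the triangular load: ½ × 254.6 × 8.7 = 1107.51 lb, acting at 6.1 ft from A (one-third of the span from the peak).
ΣF_x = 0: A_x = 0.
ΣF_y = 0: A_y − 750 − ½·254.6·8.7 − 2850 − 1250 = 0 → A_y = 5958 lb.
ΣM about A: M_A − 750·10.4 − (½·254.6·8.7)·6.1 − 2850·5.5 − 1250·7.7 = 0 → M_A = 39860 lb·ft.

A_x = 0, A_y = 5958 lb, M_A = 39860 lb·ft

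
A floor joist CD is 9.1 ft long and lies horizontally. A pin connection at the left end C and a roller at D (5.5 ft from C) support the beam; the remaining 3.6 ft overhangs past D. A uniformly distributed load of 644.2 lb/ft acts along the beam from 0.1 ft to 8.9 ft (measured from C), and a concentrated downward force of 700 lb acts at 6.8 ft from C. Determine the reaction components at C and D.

C_x = 0, C_y = 865.3 lb, D_y = 5504 lb

Resultant of the distributed load: 644.2 × 8.8 = 5668.96 lb at 4.5 ft from C.
Moments about C: D_y·5.5 − (644.2·8.8)·4.5 − 700·6.8 = 0 → D_y = 30270.32/5.5 = 5503.69 ≈ 5504 lb.
ΣF_y = 0: C_y + 5503.69 − 644.2·8.8 − 700 = 0 → C_y = 865.3 lb.
ΣF_x = 0: no horizontal applied forces, so C_x = 0.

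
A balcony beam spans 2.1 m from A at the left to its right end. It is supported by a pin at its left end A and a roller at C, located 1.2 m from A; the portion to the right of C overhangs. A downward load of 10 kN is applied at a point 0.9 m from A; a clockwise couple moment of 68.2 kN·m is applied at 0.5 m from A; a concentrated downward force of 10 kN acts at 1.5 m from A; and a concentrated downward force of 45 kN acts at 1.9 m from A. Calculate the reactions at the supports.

Taking moments about A: C_y·1.2 − 10·0.9 − 68.2 − 10·1.5 − 45·1.9 = 0 → C_y = 177.7/1.2 = 148.083 ≈ 148.1 kN.
ΣF_y = 0: A_y + 148.083 − 10 − 10 − 45 = 0 → A_y = -83.08 kN.
ΣF_x = 0: no horizontal applied forces, so A_x = 0.

A_x = 0, A_y = -83.08 kN, C_y = 148.1 kN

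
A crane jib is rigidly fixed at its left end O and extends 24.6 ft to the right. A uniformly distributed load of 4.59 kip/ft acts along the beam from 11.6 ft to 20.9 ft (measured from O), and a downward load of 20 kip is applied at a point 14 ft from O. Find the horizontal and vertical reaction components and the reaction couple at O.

O_x = 0, O_y = 62.69 kip, M_O = 973.7 kip·ft

Resultant of the distributed load: 4.59 × 9.3 = 42.687 kip at 16.25 ft from O.
ΣF_x = 0: O_x = 0.
ΣF_y = 0: O_y − 4.59·9.3 − 20 = 0 → O_y = 62.69 kip.
ΣM about O: M_O − (4.59·9.3)·16.25 − 20·14 = 0 → M_O = 973.7 kip·ft.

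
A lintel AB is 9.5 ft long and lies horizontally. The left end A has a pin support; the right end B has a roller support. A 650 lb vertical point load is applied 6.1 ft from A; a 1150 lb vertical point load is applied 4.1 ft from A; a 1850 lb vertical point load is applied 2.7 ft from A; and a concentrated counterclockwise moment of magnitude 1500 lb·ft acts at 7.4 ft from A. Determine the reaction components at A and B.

A_x = 0, A_y = 2368 lb, B_y = 1282 lb

Moments about A: B_y·9.5 − 650·6.1 − 1150·4.1 − 1850·2.7 + 1500 = 0 → B_y = 12175/9.5 = 1281.58 ≈ 1282 lb.
ΣF_y = 0: A_y + 1281.58 − 650 − 1150 − 1850 = 0 → A_y = 2368 lb.
ΣF_x = 0: no horizontal applied forces, so A_x = 0.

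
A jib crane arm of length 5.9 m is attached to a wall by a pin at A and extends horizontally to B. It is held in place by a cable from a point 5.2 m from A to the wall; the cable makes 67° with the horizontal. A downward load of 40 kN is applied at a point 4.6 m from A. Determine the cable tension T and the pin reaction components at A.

T = 38.44 kN, A_x = 15.02 kN, A_y = 4.615 kN

ΣM about A: T·sin67°·5.2 − 40·4.6 = 0 → T = 184/(5.2·0.920505) = 38.4404 ≈ 38.44 kN.
ΣF_x = 0: A_x − T·cos67° = 0 → A_x = 38.4404 × 0.390731 = 15.02 kN.
ΣF_y = 0: A_y + T·sin67° − 40 = 0 → A_y = 40 − 38.4404 × 0.920505 = 4.615 kN.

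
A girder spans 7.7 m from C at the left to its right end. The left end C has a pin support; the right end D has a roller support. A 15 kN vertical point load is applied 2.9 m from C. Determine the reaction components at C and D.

C_x = 0, C_y = 9.351 kN, D_y = 5.649 kN

ΣM about C: D_y·7.7 − 15·2.9 = 0 → D_y = 43.5/7.7 = 5.64935 ≈ 5.649 kN.
ΣF_y = 0: C_y + 5.64935 − 15 = 0 → C_y = 9.351 kN.
ΣF_x = 0: no horizontal applied forces, so C_x = 0.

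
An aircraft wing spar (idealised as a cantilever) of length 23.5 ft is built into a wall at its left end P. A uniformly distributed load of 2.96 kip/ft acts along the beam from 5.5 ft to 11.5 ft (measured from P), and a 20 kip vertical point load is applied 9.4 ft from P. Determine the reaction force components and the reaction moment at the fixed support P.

Resultant of the distributed load: 2.96 × 6 = 17.76 kip at 8.5 ft from P.
ΣF_x = 0: P_x = 0.
ΣF_y = 0: P_y − 2.96·6 − 20 = 0 → P_y = 37.76 kip.
ΣM about P: M_P − (2.96·6)·8.5 − 20·9.4 = 0 → M_P = 339.0 kip·ft.

P_x = 0, P_y = 37.76 kip, M_P = 339.0 kip·ft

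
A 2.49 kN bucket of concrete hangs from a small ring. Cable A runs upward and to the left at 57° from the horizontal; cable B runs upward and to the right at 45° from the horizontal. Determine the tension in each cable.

T_A = 1.800 kN, T_B = 1.386 kN

ΣF_x = 0: −T_A·cos57° + T_B·cos45° = 0 → T_B = 0.770236·T_A.
ΣF_y = 0: T_A·sin57° + T_B·sin45° = 2.49.
Substitute: T_A·(0.838671 + 0.770236·0.707107) = 2.49 → T_A = 1.80003 ≈ 1.800 kN.
Then T_B = 0.770236 × 1.80003 = 1.386 kN.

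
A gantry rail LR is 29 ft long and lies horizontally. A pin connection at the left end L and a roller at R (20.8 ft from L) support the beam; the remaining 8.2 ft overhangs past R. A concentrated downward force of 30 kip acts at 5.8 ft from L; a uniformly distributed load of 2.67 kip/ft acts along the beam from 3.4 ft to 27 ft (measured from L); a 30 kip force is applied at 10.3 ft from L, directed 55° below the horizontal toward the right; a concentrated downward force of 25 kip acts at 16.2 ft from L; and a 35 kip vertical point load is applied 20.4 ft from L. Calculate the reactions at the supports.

L_x = -17.21 kip, L_y = 57.21 kip, R_y = 120.4 kip

Resultant of the distributed load: 2.67 × 23.6 = 63.012 kip at 15.2 ft from L.
Moments about L: R_y·20.8 − 30·5.8 − (2.67·23.6)·15.2 − 30·sin55°·10.3 − 25·16.2 − 35·20.4 = 0 → R_y = 2503.9/20.8 = 120.38 ≈ 120.4 kip.
ΣF_y = 0: L_y + 120.38 − 30 − 2.67·23.6 − 30·sin55° − 25 − 35 = 0 → L_y = 57.21 kip.
ΣF_x = 0: L_x + 30·cos55° = 0 → L_x = -17.21 kip.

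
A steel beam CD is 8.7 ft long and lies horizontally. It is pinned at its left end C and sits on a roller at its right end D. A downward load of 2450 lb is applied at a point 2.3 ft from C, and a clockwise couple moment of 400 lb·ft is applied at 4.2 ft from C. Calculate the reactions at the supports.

Taking moments about C: D_y·8.7 − 2450·2.3 − 400 = 0 → D_y = 6035/8.7 = 693.678 ≈ 693.7 lb.
ΣF_y = 0: C_y + 693.678 − 2450 = 0 → C_y = 1756 lb.
ΣF_x = 0: no horizontal applied forces, so C_x = 0.

C_x = 0, C_y = 1756 lb, D_y = 693.7 lb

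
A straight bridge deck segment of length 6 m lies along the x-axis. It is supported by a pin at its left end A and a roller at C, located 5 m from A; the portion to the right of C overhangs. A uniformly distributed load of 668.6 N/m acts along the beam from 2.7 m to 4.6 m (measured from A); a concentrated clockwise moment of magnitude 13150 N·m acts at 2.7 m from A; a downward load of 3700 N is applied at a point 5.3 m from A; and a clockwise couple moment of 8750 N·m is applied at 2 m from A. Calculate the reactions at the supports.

Resultant of the distributed load: 668.6 × 1.9 = 1270.34 N at 3.65 m from A.
ΣM about A: C_y·5 − (668.6·1.9)·3.65 − 13150 − 3700·5.3 − 8750 = 0 → C_y = 46146.741/5 = 9229.35 ≈ 9229 N.
ΣF_y = 0: A_y + 9229.35 − 668.6·1.9 − 3700 = 0 → A_y = -4259 N.
ΣF_x = 0: no horizontal applied forces, so A_x = 0.

A_x = 0, A_y = -4259 N, C_y = 9229 N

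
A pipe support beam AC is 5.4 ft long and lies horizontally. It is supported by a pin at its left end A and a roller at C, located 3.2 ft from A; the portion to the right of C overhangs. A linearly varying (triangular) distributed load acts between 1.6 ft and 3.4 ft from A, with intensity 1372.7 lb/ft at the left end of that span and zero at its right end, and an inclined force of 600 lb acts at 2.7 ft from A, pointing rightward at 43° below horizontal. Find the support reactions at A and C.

Resultant of the triangular load: ½ × 1372.7 × 1.8 = 1235.43 lb, acting at 2.2 ft from A (one-third of the span from the peak).
ΣM about A: C_y·3.2 − (½·1372.7·1.8)·2.2 − 600·sin43°·2.7 = 0 → C_y = 3822.78/3.2 = 1194.62 ≈ 1195 lb.
ΣF_y = 0: A_y + 1194.62 − ½·1372.7·1.8 − 600·sin43° = 0 → A_y = 450.0 lb.
ΣF_x = 0: A_x + 600·cos43° = 0 → A_x = -438.8 lb.

A_x = -438.8 lb, A_y = 450.0 lb, C_y = 1195 lb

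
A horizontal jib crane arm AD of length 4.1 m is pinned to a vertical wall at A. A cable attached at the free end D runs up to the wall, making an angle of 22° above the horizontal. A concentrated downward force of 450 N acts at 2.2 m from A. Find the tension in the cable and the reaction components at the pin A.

ΣM about A: T·sin22°·4.1 − 450·2.2 = 0 → T = 990/(4.1·0.374607) = 644.578 ≈ 644.6 N.
ΣF_x = 0: A_x − T·cos22° = 0 → A_x = 644.578 × 0.927184 = 597.6 N.
ΣF_y = 0: A_y + T·sin22° − 450 = 0 → A_y = 450 − 644.578 × 0.374607 = 208.5 N.

T = 644.6 N, A_x = 597.6 N, A_y = 208.5 N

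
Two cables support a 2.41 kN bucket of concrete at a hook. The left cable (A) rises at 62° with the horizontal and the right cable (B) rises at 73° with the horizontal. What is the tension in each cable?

T_A = 0.9965 kN, T_B = 1.600 kN

ΣF_x = 0: −T_A·cos62° + T_B·cos73° = 0 → T_B = 1.60574·T_A.
ΣF_y = 0: T_A·sin62° + T_B·sin73° = 2.41.
Substitute: T_A·(0.882948 + 1.60574·0.956305) = 2.41 → T_A = 0.996475 ≈ 0.9965 kN.
Then T_B = 1.60574 × 0.996475 = 1.600 kN.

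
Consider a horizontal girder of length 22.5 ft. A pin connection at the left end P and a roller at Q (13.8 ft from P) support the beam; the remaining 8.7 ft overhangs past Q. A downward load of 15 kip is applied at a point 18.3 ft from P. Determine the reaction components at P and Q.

Taking moments about P: Q_y·13.8 − 15·18.3 = 0 → Q_y = 274.5/13.8 = 19.8913 ≈ 19.89 kip.
ΣF_y = 0: P_y + 19.8913 − 15 = 0 → P_y = -4.891 kip.
ΣF_x = 0: no horizontal applied forces, so P_x = 0.

P_x = 0, P_y = -4.891 kip, Q_y = 19.89 kip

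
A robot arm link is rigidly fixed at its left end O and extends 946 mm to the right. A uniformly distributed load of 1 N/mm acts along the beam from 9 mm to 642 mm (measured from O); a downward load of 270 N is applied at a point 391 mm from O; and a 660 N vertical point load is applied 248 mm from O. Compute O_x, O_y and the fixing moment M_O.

Resultant of the distributed load: 1 × 633 = 633 N at 325.5 mm from O.
ΣF_x = 0: O_x = 0.
ΣF_y = 0: O_y − 1·633 − 270 − 660 = 0 → O_y = 1563 N.
ΣM about O: M_O − (1·633)·325.5 − 270·391 − 660·248 = 0 → M_O = 475300 N·mm.

O_x = 0, O_y = 1563 N, M_O = 475300 N·mm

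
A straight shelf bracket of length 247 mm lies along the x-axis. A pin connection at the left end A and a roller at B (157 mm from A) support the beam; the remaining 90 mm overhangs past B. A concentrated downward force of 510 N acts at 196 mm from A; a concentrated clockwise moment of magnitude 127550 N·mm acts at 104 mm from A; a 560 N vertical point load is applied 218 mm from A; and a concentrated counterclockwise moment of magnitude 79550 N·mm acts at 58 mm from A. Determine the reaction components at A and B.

ΣM about A: B_y·157 − 510·196 − 127550 − 560·218 + 79550 = 0 → B_y = 270040/157 = 1720 N.
ΣF_y = 0: A_y + 1720 − 510 − 560 = 0 → A_y = -650.0 N.
ΣF_x = 0: no horizontal applied forces, so A_x = 0.

A_x = 0, A_y = -650.0 N, B_y = 1720 N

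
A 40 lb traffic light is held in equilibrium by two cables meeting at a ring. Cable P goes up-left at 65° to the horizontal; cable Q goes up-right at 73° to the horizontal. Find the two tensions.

ΣF_x = 0: −T_P·cos65° + T_Q·cos73° = 0 → T_Q = 1.44548·T_P.
ΣF_y = 0: T_P·sin65° + T_Q·sin73° = 40.
Substitute: T_P·(0.906308 + 1.44548·0.956305) = 40 → T_P = 17.4777 ≈ 17.48 lb.
Then T_Q = 1.44548 × 17.4777 = 25.26 lb.

T_P = 17.48 lb, T_Q = 25.26 lb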